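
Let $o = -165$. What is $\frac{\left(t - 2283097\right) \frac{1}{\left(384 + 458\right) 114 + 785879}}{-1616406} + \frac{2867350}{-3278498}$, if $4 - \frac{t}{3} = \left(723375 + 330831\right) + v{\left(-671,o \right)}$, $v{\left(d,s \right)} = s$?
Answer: $- \frac{1021815214390174279}{1168337931807834249} \approx -0.87459$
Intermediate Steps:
$t = -3162111$ ($t = 12 - 3 \left(\left(723375 + 330831\right) - 165\right) = 12 - 3 \left(1054206 - 165\right) = 12 - 3162123 = -3162111$)
$\frac{\left(t - 2283097\right) \frac{1}{\left(384 + 458\right) 114 + 785879}}{-1616406} + \frac{2867350}{-3278498} = \frac{\left(-3162111 - 2283097\right) \frac{1}{\left(384 + 458\right) 114 + 785879}}{-1616406} + \frac{2867350}{-3278498} = - \frac{5445208}{842 \cdot 114 + 785879} \left(- \frac{1}{1616406}\right) + 2867350 \left(- \frac{1}{3278498}\right) = - \frac{5445208}{95988 + 785879} \left(- \frac{1}{1616406}\right) - \frac{1433675}{1639249} = - \frac{5445208}{881867} \left(- \frac{1}{1616406}\right) - \frac{1433675}{1639249} = \left(-5445208\right) \frac{1}{881867} \left(- \frac{1}{1616406}\right) - \frac{1433675}{1639249} = \left(- \frac{5445208}{881867}\right) \left(- \frac{1}{1616406}\right) - \frac{1433675}{1639249} = \frac{2722604}{712727555001} - \frac{1433675}{1639249} = - \frac{1021815214390174279}{1168337931807834249}$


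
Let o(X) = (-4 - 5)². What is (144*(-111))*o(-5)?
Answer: -1294704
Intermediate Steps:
o(X) = 81 (o(X) = (-9)² = 81)
(144*(-111))*o(-5) = (144*(-111))*81 = -15984*81 = -1294704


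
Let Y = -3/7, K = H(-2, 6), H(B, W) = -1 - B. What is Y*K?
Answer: -3/7 ≈ -0.42857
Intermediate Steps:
K = 1 (K = -1 - 1*(-2) = -1 + 2 = 1)
Y = -3/7 (Y = -3*1/7 = -3/7 ≈ -0.42857)
Y*K = -3/7*1 = -3/7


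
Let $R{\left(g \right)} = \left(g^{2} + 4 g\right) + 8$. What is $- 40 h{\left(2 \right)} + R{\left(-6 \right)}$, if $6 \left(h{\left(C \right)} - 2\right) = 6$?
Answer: $-100$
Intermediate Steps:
$h{\left(C \right)} = 3$ ($h{\left(C \right)} = 2 + \frac{1}{6} \cdot 6 = 2 + 1 = 3$)
$R{\left(g \right)} = 8 + g^{2} + 4 g$
$- 40 h{\left(2 \right)} + R{\left(-6 \right)} = \left(-40\right) 3 + \left(8 + \left(-6\right)^{2} + 4 \left(-6\right)\right) = -120 + \left(8 + 36 - 24\right) = -120 + 20 = -100$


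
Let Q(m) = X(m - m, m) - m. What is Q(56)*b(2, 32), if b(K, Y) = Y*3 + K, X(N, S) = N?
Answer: -5488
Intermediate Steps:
Q(m) = -m (Q(m) = (m - m) - m = 0 - m = -m)
b(K, Y) = K + 3*Y (b(K, Y) = 3*Y + K = K + 3*Y)
Q(56)*b(2, 32) = (-1*56)*(2 + 3*32) = -56*(2 + 96) = -56*98 = -5488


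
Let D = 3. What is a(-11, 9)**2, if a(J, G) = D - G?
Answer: 36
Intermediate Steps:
a(J, G) = 3 - G
a(-11, 9)**2 = (3 - 1*9)**2 = (3 - 9)**2 = (-6)**2 = 36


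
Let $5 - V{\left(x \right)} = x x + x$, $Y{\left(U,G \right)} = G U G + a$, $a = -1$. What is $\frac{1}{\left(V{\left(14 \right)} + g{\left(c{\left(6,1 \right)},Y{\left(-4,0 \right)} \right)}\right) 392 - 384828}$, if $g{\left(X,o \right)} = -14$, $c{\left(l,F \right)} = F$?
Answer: $- \frac{1}{470676} \approx -2.1246 \cdot 10^{-6}$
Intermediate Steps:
$Y{\left(U,G \right)} = -1 + U G^{2}$ ($Y{\left(U,G \right)} = G U G - 1 = U G^{2} - 1 = -1 + U G^{2}$)
$V{\left(x \right)} = 5 - x - x^{2}$ ($V{\left(x \right)} = 5 - \left(x x + x\right) = 5 - \left(x^{2} + x\right) = 5 - \left(x + x^{2}\right) = 5 - x - x^{2}$)
$\frac{1}{\left(V{\left(14 \right)} + g{\left(c{\left(6,1 \right)},Y{\left(-4,0 \right)} \right)}\right) 392 - 384828} = \frac{1}{\left(\left(5 - 14 - 14^{2}\right) - 14\right) 392 - 384828} = \frac{1}{\left(\left(5 - 14 - 196\right) - 14\right) 392 - 384828} = \frac{1}{\left(-205 - 14\right) 392 - 384828} = \frac{1}{\left(-219\right) 392 - 384828} = \frac{1}{-85848 - 384828} = \frac{1}{-470676} = - \frac{1}{470676}$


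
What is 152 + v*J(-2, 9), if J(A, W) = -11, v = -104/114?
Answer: 9236/57 ≈ 162.04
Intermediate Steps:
v = -52/57 (v = -104*1/114 = -52/57 ≈ -0.91228)
152 + v*J(-2, 9) = 152 - 52/57*(-11) = 152 + 572/57 = 9236/57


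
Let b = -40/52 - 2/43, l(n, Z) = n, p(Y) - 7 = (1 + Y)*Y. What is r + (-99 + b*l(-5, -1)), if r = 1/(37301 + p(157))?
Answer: -19501955/205454 ≈ -94.921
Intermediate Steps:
p(Y) = 7 + Y*(1 + Y) (p(Y) = 7 + (1 + Y)*Y = 7 + Y*(1 + Y))
b = -456/559 (b = -40*1/52 - 2*1/43 = -10/13 - 2/43 = -456/559 ≈ -0.81574)
r = 1/62114 (r = 1/(37301 + (7 + 157 + 157**2)) = 1/(37301 + (7 + 157 + 24649)) = 1/(37301 + 24813) = 1/62114 ≈ 1.6099e-5)
r + (-99 + b*l(-5, -1)) = 1/62114 + (-99 - 456/559*(-5)) = 1/62114 + (-99 + 2280/559) = 1/62114 - 53061/559 = -19501955/205454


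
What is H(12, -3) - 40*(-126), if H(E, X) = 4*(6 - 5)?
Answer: 5044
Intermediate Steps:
H(E, X) = 4 (H(E, X) = 4*1 = 4)
H(12, -3) - 40*(-126) = 4 - 40*(-126) = 4 + 5040 = 5044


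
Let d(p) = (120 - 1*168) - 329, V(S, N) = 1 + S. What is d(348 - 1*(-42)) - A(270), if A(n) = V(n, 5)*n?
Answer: -73547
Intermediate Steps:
d(p) = -377 (d(p) = (120 - 168) - 329 = -48 - 329 = -377)
A(n) = n*(1 + n) (A(n) = (1 + n)*n = n*(1 + n))
d(348 - 1*(-42)) - A(270) = -377 - 270*(1 + 270) = -377 - 270*271 = -377 - 1*73170 = -377 - 73170 = -73547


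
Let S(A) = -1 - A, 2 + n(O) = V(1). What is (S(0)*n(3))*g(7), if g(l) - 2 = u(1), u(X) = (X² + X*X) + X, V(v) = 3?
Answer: -5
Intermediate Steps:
n(O) = 1 (n(O) = -2 + 3 = 1)
u(X) = X + 2*X² (u(X) = (X² + X²) + X = 2*X² + X = X + 2*X²)
g(l) = 5 (g(l) = 2 + 1*(1 + 2*1) = 2 + 1*(1 + 2) = 2 + 1*3 = 2 + 3 = 5)
(S(0)*n(3))*g(7) = ((-1 - 1*0)*1)*5 = ((-1 + 0)*1)*5 = -1*1*5 = -1*5 = -5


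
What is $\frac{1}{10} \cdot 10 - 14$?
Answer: $-13$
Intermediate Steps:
$\frac{1}{10} \cdot 10 - 14 = 1 - 14 = -13$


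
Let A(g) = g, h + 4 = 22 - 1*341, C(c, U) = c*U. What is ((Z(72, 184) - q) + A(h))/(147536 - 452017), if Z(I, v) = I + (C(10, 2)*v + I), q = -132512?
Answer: -136013/304481 ≈ -0.44670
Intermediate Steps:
C(c, U) = U*c
h = -323 (h = -4 + (22 - 1*341) = -4 + (22 - 341) = -4 - 319 = -323)
Z(I, v) = 2*I + 20*v (Z(I, v) = I + ((2*10)*v + I) = I + (20*v + I) = I + (I + 20*v) = 2*I + 20*v)
((Z(72, 184) - q) + A(h))/(147536 - 452017) = (((2*72 + 20*184) - 1*(-132512)) - 323)/(147536 - 452017) = (((144 + 3680) + 132512) - 323)/(-304481) = ((3824 + 132512) - 323)*(-1/304481) = (136336 - 323)*(-1/304481) = 136013*(-1/304481) = -136013/304481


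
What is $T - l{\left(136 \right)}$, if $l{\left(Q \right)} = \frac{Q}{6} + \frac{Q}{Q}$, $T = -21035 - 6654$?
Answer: $- \frac{83138}{3} \approx -27713.0$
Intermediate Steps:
$T = -27689$
$l{\left(Q \right)} = 1 + \frac{Q}{6}$ ($l{\left(Q \right)} = Q \frac{1}{6} + 1 = \frac{Q}{6} + 1 = 1 + \frac{Q}{6}$)
$T - l{\left(136 \right)} = -27689 - \left(1 + \frac{1}{6} \cdot 136\right) = -27689 - \left(1 + \frac{68}{3}\right) = -27689 - \frac{71}{3} = - \frac{83138}{3}$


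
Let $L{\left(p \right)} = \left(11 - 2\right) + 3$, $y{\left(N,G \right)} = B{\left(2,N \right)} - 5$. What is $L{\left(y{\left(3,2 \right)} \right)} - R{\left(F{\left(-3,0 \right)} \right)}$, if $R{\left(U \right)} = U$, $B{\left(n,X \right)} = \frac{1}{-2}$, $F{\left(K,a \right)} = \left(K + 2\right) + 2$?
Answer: $11$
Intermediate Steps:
$F{\left(K,a \right)} = 4 + K$ ($F{\left(K,a \right)} = \left(2 + K\right) + 2 = 4 + K$)
$B{\left(n,X \right)} = - \frac{1}{2}$
$y{\left(N,G \right)} = - \frac{11}{2}$ ($y{\left(N,G \right)} = - \frac{1}{2} - 5 = - \frac{11}{2}$)
$L{\left(p \right)} = 12$ ($L{\left(p \right)} = 9 + 3 = 12$)
$L{\left(y{\left(3,2 \right)} \right)} - R{\left(F{\left(-3,0 \right)} \right)} = 12 - \left(4 - 3\right) = 12 - 1 = 11$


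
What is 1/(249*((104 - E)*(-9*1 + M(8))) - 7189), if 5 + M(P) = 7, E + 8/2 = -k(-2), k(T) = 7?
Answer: -1/207634 ≈ -4.8162e-6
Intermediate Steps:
E = -11 (E = -4 - 1*7 = -4 - 7 = -11)
M(P) = 2 (M(P) = -5 + 7 = 2)
1/(249*((104 - E)*(-9*1 + M(8))) - 7189) = 1/(249*((104 - 1*(-11))*(-9*1 + 2)) - 7189) = 1/(249*((104 + 11)*(-9 + 2)) - 7189) = 1/(249*(115*(-7)) - 7189) = 1/(249*(-805) - 7189) = 1/(-200445 - 7189) = 1/(-207634) = -1/207634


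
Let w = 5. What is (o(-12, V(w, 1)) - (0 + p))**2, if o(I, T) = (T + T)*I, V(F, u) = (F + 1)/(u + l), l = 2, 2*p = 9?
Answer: 11025/4 ≈ 2756.3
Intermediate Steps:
p = 9/2 (p = (1/2)*9 = 9/2 ≈ 4.5000)
V(F, u) = (1 + F)/(2 + u) (V(F, u) = (F + 1)/(u + 2) = (1 + F)/(2 + u))
o(I, T) = 2*I*T (o(I, T) = (2*T)*I = 2*I*T)
(o(-12, V(w, 1)) - (0 + p))**2 = (2*(-12)*((1 + 5)/(2 + 1)) - (0 + 9/2))**2 = (2*(-12)*(6/3) - 1*9/2)**2 = (2*(-12)*((1/3)*6) - 9/2)**2 = (2*(-12)*2 - 9/2)**2 = (-48 - 9/2)**2 = (-105/2)**2 = 11025/4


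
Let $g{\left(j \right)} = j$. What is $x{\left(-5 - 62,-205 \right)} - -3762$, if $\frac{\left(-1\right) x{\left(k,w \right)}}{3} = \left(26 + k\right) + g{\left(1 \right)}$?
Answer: $3882$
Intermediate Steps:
$x{\left(k,w \right)} = -81 - 3 k$ ($x{\left(k,w \right)} = - 3 \left(\left(26 + k\right) + 1\right) = - 3 \left(27 + k\right) = -81 - 3 k$)
$x{\left(-5 - 62,-205 \right)} - -3762 = \left(-81 - 3 \left(-5 - 62\right)\right) - -3762 = \left(-81 - 3 \left(-5 - 62\right)\right) + 3762 = \left(-81 - -201\right) + 3762 = \left(-81 + 201\right) + 3762 = 120 + 3762 = 3882$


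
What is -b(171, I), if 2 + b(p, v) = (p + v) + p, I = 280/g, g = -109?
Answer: -36780/109 ≈ -337.43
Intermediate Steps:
I = -280/109 (I = 280/(-109) = 280*(-1/109) = -280/109 ≈ -2.5688)
b(p, v) = -2 + v + 2*p (b(p, v) = -2 + ((p + v) + p) = -2 + (v + 2*p) = -2 + v + 2*p)
-b(171, I) = -(-2 - 280/109 + 2*171) = -(-2 - 280/109 + 342) = -1*36780/109 = -36780/109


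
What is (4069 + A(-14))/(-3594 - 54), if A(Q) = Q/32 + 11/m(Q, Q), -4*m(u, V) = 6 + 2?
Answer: -65009/58368 ≈ -1.1138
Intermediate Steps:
m(u, V) = -2 (m(u, V) = -(6 + 2)/4 = -¼*8 = -2)
A(Q) = -11/2 + Q/32 (A(Q) = Q/32 + 11/(-2) = Q*(1/32) + 11*(-½) = Q/32 - 11/2 = -11/2 + Q/32)
(4069 + A(-14))/(-3594 - 54) = (4069 + (-11/2 + (1/32)*(-14)))/(-3594 - 54) = (4069 + (-11/2 - 7/16))/(-3648) = (4069 - 95/16)*(-1/3648) = (65009/16)*(-1/3648) = -65009/58368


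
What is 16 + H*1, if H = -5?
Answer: 11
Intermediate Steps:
16 + H*1 = 16 - 5*1 = 16 - 5 = 11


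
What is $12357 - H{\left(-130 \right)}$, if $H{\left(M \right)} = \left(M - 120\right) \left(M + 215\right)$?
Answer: $33607$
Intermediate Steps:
$H{\left(M \right)} = \left(-120 + M\right) \left(215 + M\right)$
$12357 - H{\left(-130 \right)} = 12357 - \left(-25800 + \left(-130\right)^{2} + 95 \left(-130\right)\right) = 12357 - \left(-25800 + 16900 - 12350\right) = 12357 - -21250 = 12357 + 21250 = 33607$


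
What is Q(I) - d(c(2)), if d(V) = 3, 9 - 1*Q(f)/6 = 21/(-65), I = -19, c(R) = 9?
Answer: 3441/65 ≈ 52.938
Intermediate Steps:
Q(f) = 3636/65 (Q(f) = 54 - 126/(-65) = 54 - 126*(-1)/65 = 54 - 6*(-21/65) = 54 + 126/65 = 3636/65)
Q(I) - d(c(2)) = 3636/65 - 1*3 = 3636/65 - 3 = 3441/65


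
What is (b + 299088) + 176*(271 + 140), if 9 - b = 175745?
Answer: 195688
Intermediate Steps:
b = -175736 (b = 9 - 1*175745 = 9 - 175745 = -175736)
(b + 299088) + 176*(271 + 140) = (-175736 + 299088) + 176*(271 + 140) = 123352 + 176*411 = 123352 + 72336 = 195688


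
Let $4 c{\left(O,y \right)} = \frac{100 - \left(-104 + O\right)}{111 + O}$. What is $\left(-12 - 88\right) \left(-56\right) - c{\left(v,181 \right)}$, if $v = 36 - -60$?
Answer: $\frac{128797}{23} \approx 5599.9$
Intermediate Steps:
$v = 96$ ($v = 36 + 60 = 96$)
$c{\left(O,y \right)} = \frac{204 - O}{4 \left(111 + O\right)}$ ($c{\left(O,y \right)} = \frac{\left(100 - \left(-104 + O\right)\right) \frac{1}{111 + O}}{4} = \frac{\left(204 - O\right) \frac{1}{111 + O}}{4} = \frac{\frac{1}{111 + O} \left(204 - O\right)}{4} = \frac{204 - O}{4 \left(111 + O\right)}$)
$\left(-12 - 88\right) \left(-56\right) - c{\left(v,181 \right)} = \left(-12 - 88\right) \left(-56\right) - \frac{204 - 96}{4 \left(111 + 96\right)} = \left(-100\right) \left(-56\right) - \frac{204 - 96}{4 \cdot 207} = 5600 - \frac{1}{4} \cdot \frac{1}{207} \cdot 108 = 5600 - \frac{3}{23} = \frac{128797}{23}$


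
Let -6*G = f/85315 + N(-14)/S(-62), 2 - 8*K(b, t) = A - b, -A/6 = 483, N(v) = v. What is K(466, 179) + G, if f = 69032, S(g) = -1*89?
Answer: 12774185733/30372140 ≈ 420.59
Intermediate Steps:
S(g) = -89
A = -2898 (A = -6*483 = -2898)
K(b, t) = 725/2 + b/8 (K(b, t) = ¼ - (-2898 - b)/8 = ¼ + (1449/4 + b/8) = 725/2 + b/8)
G = -1223043/7593035 (G = -(69032/85315 - 14/(-89))/6 = -(69032*(1/85315) - 14*(-1/89))/6 = -(69032/85315 + 14/89)/6 = -⅙*7338258/7593035 = -1223043/7593035 ≈ -0.16107)
K(466, 179) + G = (725/2 + (⅛)*466) - 1223043/7593035 = (725/2 + 233/4) - 1223043/7593035 = 1683/4 - 1223043/7593035 = 12774185733/30372140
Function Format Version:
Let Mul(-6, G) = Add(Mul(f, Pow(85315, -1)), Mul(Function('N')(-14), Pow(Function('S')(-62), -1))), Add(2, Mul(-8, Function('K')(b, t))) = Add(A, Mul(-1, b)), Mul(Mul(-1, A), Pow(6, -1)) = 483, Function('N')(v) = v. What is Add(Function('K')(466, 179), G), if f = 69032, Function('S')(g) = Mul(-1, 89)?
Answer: Rational(12774185733, 30372140) ≈ 420.59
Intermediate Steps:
Function('S')(g) = -89
A = -2898 (A = Mul(-6, 483) = -2898)
Function('K')(b, t) = Add(Rational(725, 2), Mul(Rational(1, 8), b)) (Function('K')(b, t) = Add(Rational(1, 4), Mul(Rational(-1, 8), Add(-2898, Mul(-1, b)))) = Add(Rational(1, 4), Add(Rational(1449, 4), Mul(Rational(1, 8), b))) = Add(Rational(725, 2), Mul(Rational(1, 8), b)))
G = Rational(-1223043, 7593035) (G = Mul(Rational(-1, 6), Add(Mul(69032, Pow(85315, -1)), Mul(-14, Pow(-89, -1)))) = Mul(Rational(-1, 6), Add(Mul(69032, Rational(1, 85315)), Mul(-14, Rational(-1, 89)))) = Mul(Rational(-1, 6), Add(Rational(69032, 85315), Rational(14, 89))) = Mul(Rational(-1, 6), Rational(7338258, 7593035)) = Rational(-1223043, 7593035) ≈ -0.16107)
Add(Function('K')(466, 179), G) = Add(Add(Rational(725, 2), Mul(Rational(1, 8), 466)), Rational(-1223043, 7593035)) = Add(Add(Rational(725, 2), Rational(233, 4)), Rational(-1223043, 7593035)) = Add(Rational(1683, 4), Rational(-1223043, 7593035)) = Rational(12774185733, 30372140)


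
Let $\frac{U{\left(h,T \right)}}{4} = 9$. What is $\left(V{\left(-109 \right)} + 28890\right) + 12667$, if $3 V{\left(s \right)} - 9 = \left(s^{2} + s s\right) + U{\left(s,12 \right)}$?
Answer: $\frac{148478}{3} \approx 49493.0$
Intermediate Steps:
$U{\left(h,T \right)} = 36$ ($U{\left(h,T \right)} = 4 \cdot 9 = 36$)
$V{\left(s \right)} = 15 + \frac{2 s^{2}}{3}$ ($V{\left(s \right)} = 3 + \frac{\left(s^{2} + s s\right) + 36}{3} = 3 + \frac{\left(s^{2} + s^{2}\right) + 36}{3} = 3 + \frac{2 s^{2} + 36}{3} = 3 + \frac{36 + 2 s^{2}}{3} = 3 + \left(12 + \frac{2 s^{2}}{3}\right) = 15 + \frac{2 s^{2}}{3}$)
$\left(V{\left(-109 \right)} + 28890\right) + 12667 = \left(\left(15 + \frac{2 \left(-109\right)^{2}}{3}\right) + 28890\right) + 12667 = \left(\left(15 + \frac{2}{3} \cdot 11881\right) + 28890\right) + 12667 = \left(\left(15 + \frac{23762}{3}\right) + 28890\right) + 12667 = \left(\frac{23807}{3} + 28890\right) + 12667 = \frac{110477}{3} + 12667 = \frac{148478}{3}$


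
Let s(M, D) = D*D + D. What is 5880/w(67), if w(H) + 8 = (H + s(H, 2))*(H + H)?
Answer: 980/1629 ≈ 0.60160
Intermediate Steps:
s(M, D) = D + D² (s(M, D) = D² + D = D + D²)
w(H) = -8 + 2*H*(6 + H) (w(H) = -8 + (H + 2*(1 + 2))*(H + H) = -8 + (H + 2*3)*(2*H) = -8 + (H + 6)*(2*H) = -8 + (6 + H)*(2*H) = -8 + 2*H*(6 + H))
5880/w(67) = 5880/(-8 + 2*67² + 12*67) = 5880/(-8 + 2*4489 + 804) = 5880/(-8 + 8978 + 804) = 5880/9774 = 5880*(1/9774) = 980/1629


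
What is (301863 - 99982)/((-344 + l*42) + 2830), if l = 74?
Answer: 201881/5594 ≈ 36.089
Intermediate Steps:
(301863 - 99982)/((-344 + l*42) + 2830) = (301863 - 99982)/((-344 + 74*42) + 2830) = 201881/((-344 + 3108) + 2830) = 201881/(2764 + 2830) = 201881/5594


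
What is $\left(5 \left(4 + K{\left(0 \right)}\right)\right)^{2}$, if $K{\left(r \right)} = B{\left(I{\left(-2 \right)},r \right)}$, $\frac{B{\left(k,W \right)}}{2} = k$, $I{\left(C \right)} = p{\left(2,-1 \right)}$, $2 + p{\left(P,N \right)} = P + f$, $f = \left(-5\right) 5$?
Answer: $52900$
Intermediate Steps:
$f = -25$
$p{\left(P,N \right)} = -27 + P$ ($p{\left(P,N \right)} = -2 + \left(P - 25\right) = -2 + \left(-25 + P\right) = -27 + P$)
$I{\left(C \right)} = -25$ ($I{\left(C \right)} = -27 + 2 = -25$)
$B{\left(k,W \right)} = 2 k$
$K{\left(r \right)} = -50$ ($K{\left(r \right)} = 2 \left(-25\right) = -50$)
$\left(5 \left(4 + K{\left(0 \right)}\right)\right)^{2} = \left(5 \left(4 - 50\right)\right)^{2} = \left(5 \left(-46\right)\right)^{2} = \left(-230\right)^{2} = 52900$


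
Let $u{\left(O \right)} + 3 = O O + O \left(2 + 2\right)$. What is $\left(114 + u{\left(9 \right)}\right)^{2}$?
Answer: $51984$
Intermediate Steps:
$u{\left(O \right)} = -3 + O^{2} + 4 O$ ($u{\left(O \right)} = -3 + \left(O O + O \left(2 + 2\right)\right) = -3 + \left(O^{2} + O 4\right) = -3 + \left(O^{2} + 4 O\right) = -3 + O^{2} + 4 O$)
$\left(114 + u{\left(9 \right)}\right)^{2} = \left(114 + \left(-3 + 9^{2} + 4 \cdot 9\right)\right)^{2} = \left(114 + \left(-3 + 81 + 36\right)\right)^{2} = \left(114 + 114\right)^{2} = 228^{2} = 51984$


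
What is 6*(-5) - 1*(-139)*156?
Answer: 21654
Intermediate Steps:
6*(-5) - 1*(-139)*156 = -30 + 139*156 = -30 + 21684 = 21654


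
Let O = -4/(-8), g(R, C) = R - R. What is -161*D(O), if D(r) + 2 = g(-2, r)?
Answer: 322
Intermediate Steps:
g(R, C) = 0
O = ½ (O = -4*(-⅛) = ½ ≈ 0.50000)
D(r) = -2 (D(r) = -2 + 0 = -2)
-161*D(O) = -161*(-2) = 322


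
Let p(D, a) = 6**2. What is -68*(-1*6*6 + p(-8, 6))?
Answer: 0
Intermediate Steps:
p(D, a) = 36
-68*(-1*6*6 + p(-8, 6)) = -68*(-1*6*6 + 36) = -68*(-6*6 + 36) = -68*(-36 + 36) = -68*0 = 0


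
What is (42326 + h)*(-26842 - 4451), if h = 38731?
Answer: -2536516701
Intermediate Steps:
(42326 + h)*(-26842 - 4451) = (42326 + 38731)*(-26842 - 4451) = 81057*(-31293) = -2536516701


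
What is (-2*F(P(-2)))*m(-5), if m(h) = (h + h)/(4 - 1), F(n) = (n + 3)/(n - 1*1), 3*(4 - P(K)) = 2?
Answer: 380/21 ≈ 18.095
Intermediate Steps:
P(K) = 10/3 (P(K) = 4 - ⅓*2 = 4 - ⅔ = 10/3)
F(n) = (3 + n)/(-1 + n) (F(n) = (3 + n)/(n - 1) = (3 + n)/(-1 + n))
m(h) = 2*h/3 (m(h) = (2*h)/3 = (2*h)*(⅓) = 2*h/3)
(-2*F(P(-2)))*m(-5) = (-2*(3 + 10/3)/(-1 + 10/3))*((⅔)*(-5)) = -2*19/(7/3*3)*(-10/3) = -6*19/(7*3)*(-10/3) = -2*19/7*(-10/3) = -38/7*(-10/3) = 380/21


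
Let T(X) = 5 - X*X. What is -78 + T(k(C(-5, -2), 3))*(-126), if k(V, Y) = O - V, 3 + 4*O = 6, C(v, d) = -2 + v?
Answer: 54879/8 ≈ 6859.9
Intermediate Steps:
O = 3/4 (O = -3/4 + (1/4)*6 = -3/4 + 3/2 = 3/4 ≈ 0.75000)
k(V, Y) = 3/4 - V
T(X) = 5 - X**2
-78 + T(k(C(-5, -2), 3))*(-126) = -78 + (5 - (3/4 - (-2 - 5))**2)*(-126) = -78 + (5 - (3/4 - 1*(-7))**2)*(-126) = -78 + (5 - (3/4 + 7)**2)*(-126) = -78 + (5 - (31/4)**2)*(-126) = -78 + (5 - 1*961/16)*(-126) = -78 + (5 - 961/16)*(-126) = -78 - 881/16*(-126) = -78 + 55503/8 = 54879/8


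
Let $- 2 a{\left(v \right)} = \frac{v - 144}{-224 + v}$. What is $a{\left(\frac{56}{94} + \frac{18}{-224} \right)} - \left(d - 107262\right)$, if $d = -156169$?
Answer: $\frac{619811819323}{2352846} \approx 2.6343 \cdot 10^{5}$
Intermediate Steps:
$a{\left(v \right)} = - \frac{-144 + v}{2 \left(-224 + v\right)}$ ($a{\left(v \right)} = - \frac{\left(v - 144\right) \frac{1}{-224 + v}}{2} = - \frac{\left(-144 + v\right) \frac{1}{-224 + v}}{2} = - \frac{\frac{1}{-224 + v} \left(-144 + v\right)}{2} = - \frac{-144 + v}{2 \left(-224 + v\right)}$)
$a{\left(\frac{56}{94} + \frac{18}{-224} \right)} - \left(d - 107262\right) = \frac{144 - \left(\frac{56}{94} + \frac{18}{-224}\right)}{2 \left(-224 + \left(\frac{56}{94} + \frac{18}{-224}\right)\right)} - \left(-156169 - 107262\right) = \frac{144 - \left(56 \cdot \frac{1}{94} + 18 \left(- \frac{1}{224}\right)\right)}{2 \left(-224 + \left(56 \cdot \frac{1}{94} + 18 \left(- \frac{1}{224}\right)\right)\right)} - -263431 = \frac{144 - \left(\frac{28}{47} - \frac{9}{112}\right)}{2 \left(-224 + \left(\frac{28}{47} - \frac{9}{112}\right)\right)} + 263431 = \frac{144 - \frac{2713}{5264}}{2 \left(-224 + \frac{2713}{5264}\right)} + 263431 = \frac{144 - \frac{2713}{5264}}{2 \left(- \frac{1176423}{5264}\right)} + 263431 = \frac{1}{2} \left(- \frac{5264}{1176423}\right) \frac{755303}{5264} + 263431 = - \frac{755303}{2352846} + 263431 = \frac{619811819323}{2352846}$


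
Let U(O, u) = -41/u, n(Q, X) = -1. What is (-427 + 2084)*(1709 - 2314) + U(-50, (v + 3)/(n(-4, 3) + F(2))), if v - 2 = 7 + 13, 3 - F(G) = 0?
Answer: -25062207/25 ≈ -1.0025e+6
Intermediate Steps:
F(G) = 3 (F(G) = 3 - 1*0 = 3 + 0 = 3)
v = 22 (v = 2 + (7 + 13) = 2 + 20 = 22)
(-427 + 2084)*(1709 - 2314) + U(-50, (v + 3)/(n(-4, 3) + F(2))) = (-427 + 2084)*(1709 - 2314) - 41*(-1 + 3)/(22 + 3) = 1657*(-605) - 41/(25/2) = -1002485 - 41/(25*(1/2)) = -1002485 - 41/25/2 = -1002485 - 41*2/25 = -1002485 - 82/25 = -25062207/25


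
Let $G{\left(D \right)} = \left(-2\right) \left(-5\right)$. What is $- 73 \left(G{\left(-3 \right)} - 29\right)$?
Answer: $1387$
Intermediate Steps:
$G{\left(D \right)} = 10$
$- 73 \left(G{\left(-3 \right)} - 29\right) = - 73 \left(10 - 29\right) = \left(-73\right) \left(-19\right) = 1387$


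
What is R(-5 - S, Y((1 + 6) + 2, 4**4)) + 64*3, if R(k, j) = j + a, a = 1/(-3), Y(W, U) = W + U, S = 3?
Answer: 1370/3 ≈ 456.67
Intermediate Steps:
Y(W, U) = U + W
a = -1/3 ≈ -0.33333
R(k, j) = -1/3 + j (R(k, j) = j - 1/3 = -1/3 + j)
R(-5 - S, Y((1 + 6) + 2, 4**4)) + 64*3 = (-1/3 + (4**4 + ((1 + 6) + 2))) + 64*3 = (-1/3 + (256 + (7 + 2))) + 192 = (-1/3 + (256 + 9)) + 192 = (-1/3 + 265) + 192 = 794/3 + 192 = 1370/3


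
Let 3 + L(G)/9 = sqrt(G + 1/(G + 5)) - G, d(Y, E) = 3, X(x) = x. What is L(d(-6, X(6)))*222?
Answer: -11988 + 4995*sqrt(2)/2 ≈ -8456.0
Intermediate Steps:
L(G) = -27 - 9*G + 9*sqrt(G + 1/(5 + G)) (L(G) = -27 + 9*(sqrt(G + 1/(G + 5)) - G) = -27 + 9*(sqrt(G + 1/(5 + G)) - G) = -27 + (-9*G + 9*sqrt(G + 1/(5 + G))) = -27 - 9*G + 9*sqrt(G + 1/(5 + G)))
L(d(-6, X(6)))*222 = (-27 - 9*3 + 9*sqrt((1 + 3*(5 + 3))/(5 + 3)))*222 = (-27 - 27 + 9*sqrt((1 + 3*8)/8))*222 = (-27 - 27 + 9*sqrt((1 + 24)/8))*222 = (-27 - 27 + 9*sqrt((1/8)*25))*222 = (-27 - 27 + 9*sqrt(25/8))*222 = (-27 - 27 + 9*(5*sqrt(2)/4))*222 = (-27 - 27 + 45*sqrt(2)/4)*222 = (-54 + 45*sqrt(2)/4)*222 = -11988 + 4995*sqrt(2)/2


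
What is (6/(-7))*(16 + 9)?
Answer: -150/7 ≈ -21.429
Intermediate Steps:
(6/(-7))*(16 + 9) = (6*(-1/7))*25 = -6/7*25 = -150/7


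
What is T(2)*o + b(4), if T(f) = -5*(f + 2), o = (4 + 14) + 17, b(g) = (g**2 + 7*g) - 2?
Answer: -658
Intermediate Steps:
b(g) = -2 + g**2 + 7*g
o = 35 (o = 18 + 17 = 35)
T(f) = -10 - 5*f (T(f) = -5*(2 + f) = -10 - 5*f)
T(2)*o + b(4) = (-10 - 5*2)*35 + (-2 + 4**2 + 7*4) = (-10 - 10)*35 + (-2 + 16 + 28) = -20*35 + 42 = -700 + 42 = -658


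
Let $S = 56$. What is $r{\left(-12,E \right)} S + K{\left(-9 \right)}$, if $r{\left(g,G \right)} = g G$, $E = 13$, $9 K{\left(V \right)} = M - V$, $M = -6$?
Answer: $- \frac{26207}{3} \approx -8735.7$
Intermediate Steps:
$K{\left(V \right)} = - \frac{2}{3} - \frac{V}{9}$ ($K{\left(V \right)} = \frac{-6 - V}{9} = - \frac{2}{3} - \frac{V}{9}$)
$r{\left(g,G \right)} = G g$
$r{\left(-12,E \right)} S + K{\left(-9 \right)} = 13 \left(-12\right) 56 - - \frac{1}{3} = \left(-156\right) 56 + \left(- \frac{2}{3} + 1\right) = -8736 + \frac{1}{3} = - \frac{26207}{3}$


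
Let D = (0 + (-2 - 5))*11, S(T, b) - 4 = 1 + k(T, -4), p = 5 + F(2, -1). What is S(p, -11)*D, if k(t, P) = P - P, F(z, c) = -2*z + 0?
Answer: -385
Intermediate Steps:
F(z, c) = -2*z
k(t, P) = 0
p = 1 (p = 5 - 2*2 = 5 - 4 = 1)
S(T, b) = 5 (S(T, b) = 4 + (1 + 0) = 4 + 1 = 5)
D = -77 (D = (0 - 7)*11 = -7*11 = -77)
S(p, -11)*D = 5*(-77) = -385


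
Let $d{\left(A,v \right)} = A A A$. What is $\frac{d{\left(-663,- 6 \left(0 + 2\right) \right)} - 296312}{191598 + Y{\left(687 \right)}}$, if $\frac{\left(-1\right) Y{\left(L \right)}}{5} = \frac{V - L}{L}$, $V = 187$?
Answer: $- \frac{200418894033}{131630326} \approx -1522.6$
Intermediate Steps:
$d{\left(A,v \right)} = A^{3}$ ($d{\left(A,v \right)} = A^{2} A = A^{3}$)
$Y{\left(L \right)} = - \frac{5 \left(187 - L\right)}{L}$ ($Y{\left(L \right)} = - 5 \frac{187 - L}{L} = - \frac{5 \left(187 - L\right)}{L}$)
$\frac{d{\left(-663,- 6 \left(0 + 2\right) \right)} - 296312}{191598 + Y{\left(687 \right)}} = \frac{\left(-663\right)^{3} - 296312}{191598 + \left(5 - \frac{935}{687}\right)} = \frac{-291434247 - 296312}{191598 + \left(5 - \frac{935}{687}\right)} = - \frac{291730559}{191598 + \left(5 - \frac{935}{687}\right)} = - \frac{291730559}{191598 + \frac{2500}{687}} = - \frac{291730559}{\frac{131630326}{687}} = \left(-291730559\right) \frac{687}{131630326} = - \frac{200418894033}{131630326}$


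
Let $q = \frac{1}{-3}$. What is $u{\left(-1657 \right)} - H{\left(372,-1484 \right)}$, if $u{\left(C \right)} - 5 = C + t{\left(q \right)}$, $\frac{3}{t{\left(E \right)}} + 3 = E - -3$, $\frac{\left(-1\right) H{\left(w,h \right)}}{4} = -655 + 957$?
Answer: $-453$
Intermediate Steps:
$H{\left(w,h \right)} = -1208$ ($H{\left(w,h \right)} = - 4 \left(-655 + 957\right) = \left(-4\right) 302 = -1208$)
$q = - \frac{1}{3} \approx -0.33333$
$t{\left(E \right)} = \frac{3}{E}$ ($t{\left(E \right)} = \frac{3}{-3 + \left(E - -3\right)} = \frac{3}{-3 + \left(E + 3\right)} = \frac{3}{-3 + \left(3 + E\right)} = \frac{3}{E}$)
$u{\left(C \right)} = -4 + C$ ($u{\left(C \right)} = 5 + \left(C + \frac{3}{- \frac{1}{3}}\right) = 5 + \left(C + 3 \left(-3\right)\right) = 5 + \left(C - 9\right) = 5 + \left(-9 + C\right) = -4 + C$)
$u{\left(-1657 \right)} - H{\left(372,-1484 \right)} = \left(-4 - 1657\right) - -1208 = -1661 + 1208 = -453$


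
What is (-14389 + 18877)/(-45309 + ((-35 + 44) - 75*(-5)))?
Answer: -1496/14975 ≈ -0.099900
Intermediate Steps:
(-14389 + 18877)/(-45309 + ((-35 + 44) - 75*(-5))) = 4488/(-45309 + (9 + 375)) = 4488/(-45309 + 384) = 4488/(-44925) = 4488*(-1/44925) = -1496/14975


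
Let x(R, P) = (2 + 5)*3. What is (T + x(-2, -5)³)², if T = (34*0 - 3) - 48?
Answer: 84824100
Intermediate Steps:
x(R, P) = 21 (x(R, P) = 7*3 = 21)
T = -51 (T = (0 - 3) - 48 = -3 - 48 = -51)
(T + x(-2, -5)³)² = (-51 + 21³)² = (-51 + 9261)² = 9210² = 84824100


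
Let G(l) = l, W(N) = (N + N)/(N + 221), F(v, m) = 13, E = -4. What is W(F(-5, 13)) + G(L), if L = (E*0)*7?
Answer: ⅑ ≈ 0.11111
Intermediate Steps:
W(N) = 2*N/(221 + N) (W(N) = (2*N)/(221 + N) = 2*N/(221 + N))
L = 0 (L = -4*0*7 = 0*7 = 0)
W(F(-5, 13)) + G(L) = 2*13/(221 + 13) + 0 = 2*13/234 + 0 = 2*13*(1/234) + 0 = ⅑ + 0 = ⅑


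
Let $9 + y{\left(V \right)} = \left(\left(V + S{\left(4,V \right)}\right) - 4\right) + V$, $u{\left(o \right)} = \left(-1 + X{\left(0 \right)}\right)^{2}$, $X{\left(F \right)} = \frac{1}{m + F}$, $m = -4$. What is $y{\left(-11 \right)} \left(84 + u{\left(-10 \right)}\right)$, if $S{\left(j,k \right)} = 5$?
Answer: $- \frac{20535}{8} \approx -2566.9$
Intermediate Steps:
$X{\left(F \right)} = \frac{1}{-4 + F}$
$u{\left(o \right)} = \frac{25}{16}$ ($u{\left(o \right)} = \left(-1 + \frac{1}{-4 + 0}\right)^{2} = \left(-1 + \frac{1}{-4}\right)^{2} = \left(-1 - \frac{1}{4}\right)^{2} = \left(- \frac{5}{4}\right)^{2} = \frac{25}{16}$)
$y{\left(V \right)} = -8 + 2 V$ ($y{\left(V \right)} = -9 + \left(\left(\left(V + 5\right) - 4\right) + V\right) = -9 + \left(\left(\left(5 + V\right) - 4\right) + V\right) = -9 + \left(\left(1 + V\right) + V\right) = -9 + \left(1 + 2 V\right) = -8 + 2 V$)
$y{\left(-11 \right)} \left(84 + u{\left(-10 \right)}\right) = \left(-8 + 2 \left(-11\right)\right) \left(84 + \frac{25}{16}\right) = \left(-8 - 22\right) \frac{1369}{16} = \left(-30\right) \frac{1369}{16} = - \frac{20535}{8}$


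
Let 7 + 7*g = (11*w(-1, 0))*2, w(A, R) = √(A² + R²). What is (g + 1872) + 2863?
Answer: 33160/7 ≈ 4737.1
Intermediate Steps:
g = 15/7 (g = -1 + ((11*√((-1)² + 0²))*2)/7 = -1 + ((11*√(1 + 0))*2)/7 = -1 + ((11*√1)*2)/7 = -1 + ((11*1)*2)/7 = -1 + (11*2)/7 = -1 + (⅐)*22 = -1 + 22/7 = 15/7 ≈ 2.1429)
(g + 1872) + 2863 = (15/7 + 1872) + 2863 = 13119/7 + 2863 = 33160/7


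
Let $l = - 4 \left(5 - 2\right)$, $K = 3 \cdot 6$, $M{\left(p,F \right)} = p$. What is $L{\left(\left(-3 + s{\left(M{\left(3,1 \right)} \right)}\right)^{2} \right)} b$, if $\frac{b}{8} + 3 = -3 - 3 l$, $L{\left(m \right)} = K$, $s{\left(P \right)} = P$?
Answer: $4320$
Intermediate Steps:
$K = 18$
$l = -12$ ($l = \left(-4\right) 3 = -12$)
$L{\left(m \right)} = 18$
$b = 240$ ($b = -24 + 8 \left(-3 - -36\right) = -24 + 8 \left(-3 + 36\right) = -24 + 8 \cdot 33 = -24 + 264 = 240$)
$L{\left(\left(-3 + s{\left(M{\left(3,1 \right)} \right)}\right)^{2} \right)} b = 18 \cdot 240 = 4320$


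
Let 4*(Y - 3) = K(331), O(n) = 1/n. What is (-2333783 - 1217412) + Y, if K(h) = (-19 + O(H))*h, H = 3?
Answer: -10658210/3 ≈ -3.5527e+6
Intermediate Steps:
K(h) = -56*h/3 (K(h) = (-19 + 1/3)*h = (-19 + ⅓)*h = -56*h/3)
Y = -4625/3 (Y = 3 + (-56/3*331)/4 = 3 + (¼)*(-18536/3) = 3 - 4634/3 = -4625/3 ≈ -1541.7)
(-2333783 - 1217412) + Y = (-2333783 - 1217412) - 4625/3 = -3551195 - 4625/3 = -10658210/3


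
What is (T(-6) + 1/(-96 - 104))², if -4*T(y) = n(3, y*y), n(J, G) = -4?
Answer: 39601/40000 ≈ 0.99002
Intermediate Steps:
T(y) = 1 (T(y) = -¼*(-4) = 1)
(T(-6) + 1/(-96 - 104))² = (1 + 1/(-96 - 104))² = (1 + 1/(-200))² = (1 - 1/200)² = (199/200)² = 39601/40000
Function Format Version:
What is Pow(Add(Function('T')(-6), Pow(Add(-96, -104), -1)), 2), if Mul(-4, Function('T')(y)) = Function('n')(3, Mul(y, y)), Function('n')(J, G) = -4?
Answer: Rational(39601, 40000) ≈ 0.99002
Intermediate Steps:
Function('T')(y) = 1 (Function('T')(y) = Mul(Rational(-1, 4), -4) = 1)
Pow(Add(Function('T')(-6), Pow(Add(-96, -104), -1)), 2) = Pow(Add(1, Pow(Add(-96, -104), -1)), 2) = Pow(Add(1, Pow(-200, -1)), 2) = Pow(Add(1, Rational(-1, 200)), 2) = Pow(Rational(199, 200), 2) = Rational(39601, 40000)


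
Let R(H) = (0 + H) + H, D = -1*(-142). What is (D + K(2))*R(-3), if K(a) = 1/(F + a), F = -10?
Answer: -3405/4 ≈ -851.25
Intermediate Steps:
K(a) = 1/(-10 + a)
D = 142
R(H) = 2*H (R(H) = H + H = 2*H)
(D + K(2))*R(-3) = (142 + 1/(-10 + 2))*(2*(-3)) = (142 + 1/(-8))*(-6) = (142 - ⅛)*(-6) = (1135/8)*(-6) = -3405/4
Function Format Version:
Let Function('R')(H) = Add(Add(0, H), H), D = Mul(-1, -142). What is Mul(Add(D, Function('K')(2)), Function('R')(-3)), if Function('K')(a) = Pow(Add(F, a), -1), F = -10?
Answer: Rational(-3405, 4) ≈ -851.25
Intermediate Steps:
Function('K')(a) = Pow(Add(-10, a), -1)
D = 142
Function('R')(H) = Mul(2, H) (Function('R')(H) = Add(H, H) = Mul(2, H))
Mul(Add(D, Function('K')(2)), Function('R')(-3)) = Mul(Add(142, Pow(Add(-10, 2), -1)), Mul(2, -3)) = Mul(Add(142, Pow(-8, -1)), -6) = Mul(Add(142, Rational(-1, 8)), -6) = Mul(Rational(1135, 8), -6) = Rational(-3405, 4)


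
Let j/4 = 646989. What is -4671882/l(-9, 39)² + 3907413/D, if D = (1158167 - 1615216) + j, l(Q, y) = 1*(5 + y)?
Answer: -4973890652703/2062717976 ≈ -2411.3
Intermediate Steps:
j = 2587956 (j = 4*646989 = 2587956)
l(Q, y) = 5 + y
D = 2130907 (D = (1158167 - 1615216) + 2587956 = -457049 + 2587956 = 2130907)
-4671882/l(-9, 39)² + 3907413/D = -4671882/(5 + 39)² + 3907413/2130907 = -4671882/(44²) + 3907413*(1/2130907) = -4671882/1936 + 3907413/2130907 = -4671882*1/1936 + 3907413/2130907 = -2335941/968 + 3907413/2130907 = -4973890652703/2062717976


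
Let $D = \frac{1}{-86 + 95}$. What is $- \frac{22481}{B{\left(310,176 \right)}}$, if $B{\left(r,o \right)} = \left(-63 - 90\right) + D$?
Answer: $\frac{202329}{1376} \approx 147.04$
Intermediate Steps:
$D = \frac{1}{9} \approx 0.11111$
$B{\left(r,o \right)} = - \frac{1376}{9}$ ($B{\left(r,o \right)} = \left(-63 - 90\right) + \frac{1}{9} = -153 + \frac{1}{9} = - \frac{1376}{9}$)
$- \frac{22481}{B{\left(310,176 \right)}} = - \frac{22481}{- \frac{1376}{9}} = \left(-22481\right) \left(- \frac{9}{1376}\right) = \frac{202329}{1376}$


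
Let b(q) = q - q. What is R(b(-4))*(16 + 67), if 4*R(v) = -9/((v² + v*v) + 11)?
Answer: -747/44 ≈ -16.977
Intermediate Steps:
b(q) = 0
R(v) = -9/(4*(11 + 2*v²)) (R(v) = (-9/((v² + v*v) + 11))/4 = (-9/((v² + v²) + 11))/4 = (-9/(2*v² + 11))/4 = (-9/(11 + 2*v²))/4 = -9/(4*(11 + 2*v²)))
R(b(-4))*(16 + 67) = (-9/(44 + 8*0²))*(16 + 67) = -9/(44 + 8*0)*83 = -9/(44 + 0)*83 = -9/44*83 = -747/44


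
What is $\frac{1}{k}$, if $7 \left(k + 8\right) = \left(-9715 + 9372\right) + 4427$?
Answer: $\frac{7}{4028} \approx 0.0017378$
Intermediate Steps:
$k = \frac{4028}{7}$ ($k = -8 + \frac{\left(-9715 + 9372\right) + 4427}{7} = -8 + \frac{-343 + 4427}{7} = -8 + \frac{1}{7} \cdot 4084 = -8 + \frac{4084}{7} = \frac{4028}{7} \approx 575.43$)
$\frac{1}{k} = \frac{1}{\frac{4028}{7}} = \frac{7}{4028}$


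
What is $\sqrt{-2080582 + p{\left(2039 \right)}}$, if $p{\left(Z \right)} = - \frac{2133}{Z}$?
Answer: $\frac{i \sqrt{8650067706409}}{2039} \approx 1442.4 i$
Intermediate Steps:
$\sqrt{-2080582 + p{\left(2039 \right)}} = \sqrt{-2080582 - \frac{2133}{2039}} = \sqrt{- \frac{4242308831}{2039}} = \frac{i \sqrt{8650067706409}}{2039}$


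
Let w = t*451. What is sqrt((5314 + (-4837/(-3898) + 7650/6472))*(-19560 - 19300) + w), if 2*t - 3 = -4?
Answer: I*sqrt(2054487502229000670682)/3153482 ≈ 14373.0*I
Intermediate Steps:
t = -1/2 (t = 3/2 + (1/2)*(-4) = 3/2 - 2 = -1/2 ≈ -0.50000)
w = -451/2 (w = -1/2*451 = -451/2 ≈ -225.50)
sqrt((5314 + (-4837/(-3898) + 7650/6472))*(-19560 - 19300) + w) = sqrt((5314 + (-4837/(-3898) + 7650/6472))*(-19560 - 19300) - 451/2) = sqrt((5314 + (-4837*(-1/3898) + 7650*(1/6472)))*(-38860) - 451/2) = sqrt((5314 + (4837/3898 + 3825/3236))*(-38860) - 451/2) = sqrt((5314 + 15281191/6306964)*(-38860) - 451/2) = sqrt((33530487887/6306964)*(-38860) - 451/2) = sqrt(-325748689822205/1576741 - 451/2) = sqrt(-651498090754601/3153482) = I*sqrt(2054487502229000670682)/3153482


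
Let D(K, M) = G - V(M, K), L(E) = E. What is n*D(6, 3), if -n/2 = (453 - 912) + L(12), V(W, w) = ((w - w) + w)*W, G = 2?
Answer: -14304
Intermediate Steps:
V(W, w) = W*w (V(W, w) = (0 + w)*W = w*W = W*w)
n = 894 (n = -2*((453 - 912) + 12) = -2*(-459 + 12) = -2*(-447) = 894)
D(K, M) = 2 - K*M (D(K, M) = 2 - M*K = 2 - K*M)
n*D(6, 3) = 894*(2 - 1*6*3) = 894*(2 - 18) = 894*(-16) = -14304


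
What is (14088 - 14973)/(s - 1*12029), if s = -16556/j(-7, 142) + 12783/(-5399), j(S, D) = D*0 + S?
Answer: 11148935/121771878 ≈ 0.091556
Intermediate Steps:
j(S, D) = S (j(S, D) = 0 + S = S)
s = 89296363/37793 (s = -16556/(-7) + 12783/(-5399) = -16556*(-1/7) + 12783*(-1/5399) = 16556/7 - 12783/5399 = 89296363/37793 ≈ 2362.8)
(14088 - 14973)/(s - 1*12029) = (14088 - 14973)/(89296363/37793 - 1*12029) = -885/(89296363/37793 - 12029) = -885/(-365315634/37793) = -885*(-37793/365315634) = 11148935/121771878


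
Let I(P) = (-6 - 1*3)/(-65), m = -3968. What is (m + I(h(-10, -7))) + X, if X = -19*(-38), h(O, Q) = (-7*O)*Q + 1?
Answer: -210981/65 ≈ -3245.9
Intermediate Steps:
h(O, Q) = 1 - 7*O*Q (h(O, Q) = -7*O*Q + 1 = 1 - 7*O*Q)
X = 722
I(P) = 9/65 (I(P) = (-6 - 3)*(-1/65) = -9*(-1/65) = 9/65)
(m + I(h(-10, -7))) + X = (-3968 + 9/65) + 722 = -257911/65 + 722 = -210981/65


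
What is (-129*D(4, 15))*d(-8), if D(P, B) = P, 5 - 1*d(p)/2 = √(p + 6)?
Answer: -5160 + 1032*I*√2 ≈ -5160.0 + 1459.5*I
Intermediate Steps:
d(p) = 10 - 2*√(6 + p) (d(p) = 10 - 2*√(p + 6) = 10 - 2*√(6 + p))
(-129*D(4, 15))*d(-8) = (-129*4)*(10 - 2*√(6 - 8)) = -516*(10 - 2*I*√2) = -5160 + 1032*I*√2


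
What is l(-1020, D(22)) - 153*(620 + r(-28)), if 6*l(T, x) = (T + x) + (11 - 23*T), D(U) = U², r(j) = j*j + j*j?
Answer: -661883/2 ≈ -3.3094e+5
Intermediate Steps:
r(j) = 2*j² (r(j) = j² + j² = 2*j²)
l(T, x) = 11/6 - 11*T/3 + x/6 (l(T, x) = ((T + x) + (11 - 23*T))/6 = (11 + x - 22*T)/6 = 11/6 - 11*T/3 + x/6)
l(-1020, D(22)) - 153*(620 + r(-28)) = (11/6 - 11/3*(-1020) + (⅙)*22²) - 153*(620 + 2*(-28)²) = (11/6 + 3740 + (⅙)*484) - 153*(620 + 2*784) = (11/6 + 3740 + 242/3) - 153*(620 + 1568) = 7645/2 - 153*2188 = 7645/2 - 334764 = -661883/2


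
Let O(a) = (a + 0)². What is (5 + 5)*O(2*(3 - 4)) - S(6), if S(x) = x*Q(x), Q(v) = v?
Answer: 4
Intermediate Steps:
O(a) = a²
S(x) = x² (S(x) = x*x = x²)
(5 + 5)*O(2*(3 - 4)) - S(6) = (5 + 5)*(2*(3 - 4))² - 1*6² = 10*(2*(-1))² - 1*36 = 10*(-2)² - 36 = 10*4 - 36 = 40 - 36 = 4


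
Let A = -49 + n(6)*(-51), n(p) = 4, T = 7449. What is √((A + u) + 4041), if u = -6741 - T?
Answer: I*√10402 ≈ 101.99*I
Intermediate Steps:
u = -14190 (u = -6741 - 1*7449 = -6741 - 7449 = -14190)
A = -253 (A = -49 + 4*(-51) = -49 - 204 = -253)
√((A + u) + 4041) = √((-253 - 14190) + 4041) = √(-14443 + 4041) = √(-10402) = I*√10402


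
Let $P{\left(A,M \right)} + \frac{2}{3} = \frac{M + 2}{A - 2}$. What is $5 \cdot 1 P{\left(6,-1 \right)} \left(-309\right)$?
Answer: $\frac{2575}{4} \approx 643.75$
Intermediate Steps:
$P{\left(A,M \right)} = - \frac{2}{3} + \frac{2 + M}{-2 + A}$ ($P{\left(A,M \right)} = - \frac{2}{3} + \frac{M + 2}{A - 2} = - \frac{2}{3} + \frac{2 + M}{-2 + A}$)
$5 \cdot 1 P{\left(6,-1 \right)} \left(-309\right) = 5 \cdot 1 \frac{10 - 12 + 3 \left(-1\right)}{3 \left(-2 + 6\right)} \left(-309\right) = 5 \frac{10 - 12 - 3}{3 \cdot 4} \left(-309\right) = 5 \cdot \frac{1}{3} \cdot \frac{1}{4} \left(-5\right) \left(-309\right) = 5 \left(- \frac{5}{12}\right) \left(-309\right) = \left(- \frac{25}{12}\right) \left(-309\right) = \frac{2575}{4}$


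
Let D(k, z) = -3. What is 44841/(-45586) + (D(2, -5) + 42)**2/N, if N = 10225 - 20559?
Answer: -133180800/117771431 ≈ -1.1308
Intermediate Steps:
N = -10334
44841/(-45586) + (D(2, -5) + 42)**2/N = 44841/(-45586) + (-3 + 42)**2/(-10334) = 44841*(-1/45586) + 39**2*(-1/10334) = -44841/45586 + 1521*(-1/10334) = -44841/45586 - 1521/10334 = -133180800/117771431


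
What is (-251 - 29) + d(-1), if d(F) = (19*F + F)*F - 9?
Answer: -269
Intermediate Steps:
d(F) = -9 + 20*F² (d(F) = (20*F)*F - 9 = 20*F² - 9 = -9 + 20*F²)
(-251 - 29) + d(-1) = (-251 - 29) + (-9 + 20*(-1)²) = -280 + (-9 + 20*1) = -280 + (-9 + 20) = -280 + 11 = -269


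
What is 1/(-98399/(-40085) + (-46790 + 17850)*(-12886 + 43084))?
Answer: -40085/35031488761801 ≈ -1.1443e-9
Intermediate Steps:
1/(-98399/(-40085) + (-46790 + 17850)*(-12886 + 43084)) = 1/(-98399*(-1/40085) - 28940*30198) = 1/(98399/40085 - 873930120) = 1/(-35031488761801/40085) = -40085/35031488761801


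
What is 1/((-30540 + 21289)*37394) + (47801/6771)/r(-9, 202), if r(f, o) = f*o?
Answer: -4133975693693/1064577556267533 ≈ -0.0038832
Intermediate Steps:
1/((-30540 + 21289)*37394) + (47801/6771)/r(-9, 202) = 1/((-30540 + 21289)*37394) + (47801/6771)/((-9*202)) = (1/37394)/(-9251) + (47801*(1/6771))/(-1818) = -1/9251*1/37394 + (47801/6771)*(-1/1818) = -1/345931894 - 47801/12309678 = -4133975693693/1064577556267533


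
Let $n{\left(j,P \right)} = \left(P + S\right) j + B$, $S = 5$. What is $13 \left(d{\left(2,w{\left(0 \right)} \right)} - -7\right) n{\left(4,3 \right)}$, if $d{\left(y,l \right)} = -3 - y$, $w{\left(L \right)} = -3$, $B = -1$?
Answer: $806$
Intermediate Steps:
$n{\left(j,P \right)} = -1 + j \left(5 + P\right)$ ($n{\left(j,P \right)} = \left(P + 5\right) j - 1 = \left(5 + P\right) j - 1 = j \left(5 + P\right) - 1 = -1 + j \left(5 + P\right)$)
$13 \left(d{\left(2,w{\left(0 \right)} \right)} - -7\right) n{\left(4,3 \right)} = 13 \left(\left(-3 - 2\right) - -7\right) \left(-1 + 5 \cdot 4 + 3 \cdot 4\right) = 13 \left(\left(-3 - 2\right) + 7\right) \left(-1 + 20 + 12\right) = 13 \left(-5 + 7\right) 31 = 13 \cdot 2 \cdot 31 = 26 \cdot 31 = 806$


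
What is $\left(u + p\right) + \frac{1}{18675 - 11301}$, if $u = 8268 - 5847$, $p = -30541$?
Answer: $- \frac{207356879}{7374} \approx -28120.0$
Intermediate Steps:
$u = 2421$ ($u = 8268 - 5847 = 2421$)
$\left(u + p\right) + \frac{1}{18675 - 11301} = \left(2421 - 30541\right) + \frac{1}{18675 - 11301} = -28120 + \frac{1}{7374} = - \frac{207356879}{7374}$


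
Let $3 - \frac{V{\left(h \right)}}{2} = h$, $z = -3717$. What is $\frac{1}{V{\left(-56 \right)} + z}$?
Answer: $- \frac{1}{3599} \approx -0.00027785$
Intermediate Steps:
$V{\left(h \right)} = 6 - 2 h$
$\frac{1}{V{\left(-56 \right)} + z} = \frac{1}{\left(6 - -112\right) - 3717} = \frac{1}{\left(6 + 112\right) - 3717} = \frac{1}{118 - 3717} = \frac{1}{-3599} = - \frac{1}{3599}$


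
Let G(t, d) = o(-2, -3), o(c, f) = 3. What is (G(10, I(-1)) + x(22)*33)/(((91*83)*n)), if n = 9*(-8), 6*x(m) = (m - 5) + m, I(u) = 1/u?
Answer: -145/362544 ≈ -0.00039995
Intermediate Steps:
I(u) = 1/u
G(t, d) = 3
x(m) = -⅚ + m/3 (x(m) = ((m - 5) + m)/6 = ((-5 + m) + m)/6 = (-5 + 2*m)/6 = -⅚ + m/3)
n = -72
(G(10, I(-1)) + x(22)*33)/(((91*83)*n)) = (3 + (-⅚ + (⅓)*22)*33)/(((91*83)*(-72))) = (3 + (-⅚ + 22/3)*33)/((7553*(-72))) = (3 + (13/2)*33)/(-543816) = (3 + 429/2)*(-1/543816) = (435/2)*(-1/543816) = -145/362544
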